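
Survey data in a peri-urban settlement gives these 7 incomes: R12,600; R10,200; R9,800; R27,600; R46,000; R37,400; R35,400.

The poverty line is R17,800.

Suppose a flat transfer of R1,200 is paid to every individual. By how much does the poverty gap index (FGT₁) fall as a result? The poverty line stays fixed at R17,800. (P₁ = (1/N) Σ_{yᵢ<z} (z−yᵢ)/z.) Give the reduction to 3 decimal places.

Before: below the line — R9,800, R10,200, R12,600; poverty gap index (FGT₁) = 0.16693.
After the R1,200 transfer: below the line — R11,000, R11,400, R13,800; poverty gap index (FGT₁) = 0.13804.
Reduction = 0.16693 − 0.13804 = 0.029.

0.029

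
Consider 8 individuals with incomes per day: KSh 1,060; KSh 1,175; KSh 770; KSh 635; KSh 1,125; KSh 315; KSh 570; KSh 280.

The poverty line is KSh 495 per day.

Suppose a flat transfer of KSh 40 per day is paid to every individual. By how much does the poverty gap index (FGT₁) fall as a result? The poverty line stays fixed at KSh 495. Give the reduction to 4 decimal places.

Before: below the line — KSh 280, KSh 315; poverty gap index (FGT₁) = 0.099747.
After the KSh 40 transfer: below the line — KSh 320, KSh 355; poverty gap index (FGT₁) = 0.079545.
Reduction = 0.099747 − 0.079545 = 0.0202.

0.0202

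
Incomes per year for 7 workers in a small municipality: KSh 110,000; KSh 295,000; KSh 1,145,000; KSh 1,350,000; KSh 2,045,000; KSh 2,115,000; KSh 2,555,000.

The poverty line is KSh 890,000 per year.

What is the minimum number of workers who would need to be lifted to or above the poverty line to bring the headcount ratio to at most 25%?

1

Currently q = 2 of N = 7 are below the line (H = 0.286).
A headcount ratio of at most 25% allows at most ⌊0.25 × 7⌋ = 1 poor workers.
So at least 2 − 1 = 1 must be lifted.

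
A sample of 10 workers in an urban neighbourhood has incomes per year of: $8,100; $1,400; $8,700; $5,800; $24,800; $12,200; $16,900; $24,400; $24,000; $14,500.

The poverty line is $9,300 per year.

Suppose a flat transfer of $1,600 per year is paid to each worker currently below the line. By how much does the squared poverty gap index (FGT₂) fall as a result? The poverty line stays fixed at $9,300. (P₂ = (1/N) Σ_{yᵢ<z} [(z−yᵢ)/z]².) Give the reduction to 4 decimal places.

Before: below the line — $1,400, $5,800, $8,100, $8,700; squared poverty gap index (FGT₂) = 0.088403.
After the $1,600 transfer: below the line — $3,000, $7,400; squared poverty gap index (FGT₂) = 0.050064.
Reduction = 0.088403 − 0.050064 = 0.0383.

0.0383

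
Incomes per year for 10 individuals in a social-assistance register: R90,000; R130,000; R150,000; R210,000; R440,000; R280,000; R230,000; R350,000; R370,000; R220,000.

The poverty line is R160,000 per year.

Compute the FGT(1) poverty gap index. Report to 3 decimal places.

Poor units: R90,000, R130,000, R150,000 (q = 3 of N = 10).
Normalized shortfalls: (160000−90000)/160000 = 0.4375; (160000−130000)/160000 = 0.1875; (160000−150000)/160000 = 0.0625.
Σ = 0.687500. Dividing by the full population N = 10 gives P₁ = 0.069.

0.069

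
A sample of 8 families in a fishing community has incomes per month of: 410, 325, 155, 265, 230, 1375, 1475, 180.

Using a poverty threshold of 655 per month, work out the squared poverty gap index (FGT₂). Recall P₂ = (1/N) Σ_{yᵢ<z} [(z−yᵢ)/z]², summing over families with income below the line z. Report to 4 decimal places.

0.2847

Below the line: 155, 180, 230, 265, 325, 410 (q = 6 of N = 8).
Gap ratios (z−y)/z: (655−155)/655 = 0.7634; (655−180)/655 = 0.7252; (655−230)/655 = 0.6489; (655−265)/655 = 0.5954; (655−325)/655 = 0.5038; (655−410)/655 = 0.3740.
Squared: 0.5827; 0.5259; 0.4210; 0.3545; 0.2538; 0.1399.
Sum = 2.277898; P₂ = 2.277898 / 8 = 0.2847.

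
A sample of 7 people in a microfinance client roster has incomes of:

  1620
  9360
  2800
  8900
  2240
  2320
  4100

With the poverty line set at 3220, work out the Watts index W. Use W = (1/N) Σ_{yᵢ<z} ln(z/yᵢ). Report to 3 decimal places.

0.217

Below the line: 1620, 2240, 2320, 2800 (q = 4 of N = 7).
Log shortfalls: ln(3220/1620) = 0.6870; ln(3220/2240) = 0.3629; ln(3220/2320) = 0.3278; ln(3220/2800) = 0.1398.
W = 1.517437 / 7 = 0.217.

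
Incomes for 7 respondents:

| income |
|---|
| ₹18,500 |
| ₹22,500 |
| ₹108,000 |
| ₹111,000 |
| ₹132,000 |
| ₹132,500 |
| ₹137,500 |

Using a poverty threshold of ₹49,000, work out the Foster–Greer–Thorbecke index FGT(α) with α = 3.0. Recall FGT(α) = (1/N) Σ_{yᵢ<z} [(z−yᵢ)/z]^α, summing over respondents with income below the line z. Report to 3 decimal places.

Poor units: ₹18,500, ₹22,500 (q = 2 of N = 7).
Relative gaps: (49000−18500)/49000 = 0.6224; (49000−22500)/49000 = 0.5408.
Raised to α = 3.0: 0.24116; 0.15818.
Sum = 0.399343; FGT(3.0) = 0.399343 / 7 = 0.057.

0.057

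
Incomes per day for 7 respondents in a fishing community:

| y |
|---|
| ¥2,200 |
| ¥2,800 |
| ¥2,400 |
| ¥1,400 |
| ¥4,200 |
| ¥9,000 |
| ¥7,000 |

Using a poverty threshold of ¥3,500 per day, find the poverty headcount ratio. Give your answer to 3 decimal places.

0.571

4 of the 7 respondents have income below ¥3,500.
H = 4/7 = 0.571.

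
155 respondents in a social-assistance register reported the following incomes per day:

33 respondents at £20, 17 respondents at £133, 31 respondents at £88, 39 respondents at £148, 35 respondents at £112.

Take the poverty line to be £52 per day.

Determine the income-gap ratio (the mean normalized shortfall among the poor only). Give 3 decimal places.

Below z: 33×£20 (q = 33 of N = 155).
Shortfall ratios (z−y)/z: 0.6154 (×33); sum = 20.307692.
The income-gap ratio divides by q (the poor only): 20.307692 / 33 = 0.615.

0.615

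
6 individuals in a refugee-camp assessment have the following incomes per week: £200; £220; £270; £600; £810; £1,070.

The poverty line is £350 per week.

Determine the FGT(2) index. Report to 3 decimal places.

Incomes under z: £200, £220, £270 (q = 3 of N = 6).
Relative gaps: (350−200)/350 = 0.4286; (350−220)/350 = 0.3714; (350−270)/350 = 0.2286.
Squared: 0.1837; 0.1380; 0.0522.
Sum = 0.373878; P₂ = 0.373878 / 6 = 0.062.

0.062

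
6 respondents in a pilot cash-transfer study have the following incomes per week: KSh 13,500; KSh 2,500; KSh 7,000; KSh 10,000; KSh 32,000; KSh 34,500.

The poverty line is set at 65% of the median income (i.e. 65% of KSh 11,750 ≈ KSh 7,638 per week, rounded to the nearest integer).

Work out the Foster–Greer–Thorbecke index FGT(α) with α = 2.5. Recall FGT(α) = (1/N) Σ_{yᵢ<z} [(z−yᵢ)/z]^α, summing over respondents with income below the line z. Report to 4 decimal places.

Poor units: KSh 2,500, KSh 7,000 (q = 2 of N = 6).
Normalized shortfalls: (7638−2500)/7638 = 0.6727; (7638−7000)/7638 = 0.0835.
Raised to α = 2.5: 0.37114; 0.00202.
Sum = 0.373155; FGT(2.5) = 0.373155 / 6 = 0.0622.

0.0622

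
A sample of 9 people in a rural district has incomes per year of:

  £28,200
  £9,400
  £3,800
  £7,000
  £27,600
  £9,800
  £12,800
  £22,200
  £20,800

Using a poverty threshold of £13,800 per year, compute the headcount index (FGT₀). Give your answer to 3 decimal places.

0.556

5 of the 9 people have income below £13,800.
H = 5/9 = 0.556.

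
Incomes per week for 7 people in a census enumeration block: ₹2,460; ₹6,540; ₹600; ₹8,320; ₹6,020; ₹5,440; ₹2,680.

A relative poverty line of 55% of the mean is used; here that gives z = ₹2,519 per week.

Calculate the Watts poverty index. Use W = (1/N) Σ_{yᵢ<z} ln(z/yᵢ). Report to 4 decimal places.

Poor units: ₹600, ₹2,460 (q = 2 of N = 7).
ln(z/y) terms: ln(2519/600) = 1.4347; ln(2519/2460) = 0.0237.
W = 1.458388 / 7 = 0.2083.

0.2083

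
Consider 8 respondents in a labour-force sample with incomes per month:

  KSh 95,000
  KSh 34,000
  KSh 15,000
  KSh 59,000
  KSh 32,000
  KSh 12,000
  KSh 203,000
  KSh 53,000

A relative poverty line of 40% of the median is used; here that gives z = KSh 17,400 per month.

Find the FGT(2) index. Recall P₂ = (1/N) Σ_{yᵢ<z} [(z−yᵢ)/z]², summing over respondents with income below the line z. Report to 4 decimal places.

0.0144

Incomes under z: KSh 12,000, KSh 15,000 (q = 2 of N = 8).
Normalized shortfalls: (17400−12000)/17400 = 0.3103; (17400−15000)/17400 = 0.1379.
Squared: 0.0963; 0.0190.
Sum = 0.115339; P₂ = 0.115339 / 8 = 0.0144.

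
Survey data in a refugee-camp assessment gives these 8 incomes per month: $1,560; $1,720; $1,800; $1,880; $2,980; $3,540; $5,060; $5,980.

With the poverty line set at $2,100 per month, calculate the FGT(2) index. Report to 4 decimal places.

0.0163

Incomes under z: $1,560, $1,720, $1,800, $1,880 (q = 4 of N = 8).
Relative gaps: (2100−1560)/2100 = 0.2571; (2100−1720)/2100 = 0.1810; (2100−1800)/2100 = 0.1429; (2100−1880)/2100 = 0.1048.
Squared: 0.0661; 0.0327; 0.0204; 0.0110.
Sum = 0.130249; P₂ = 0.130249 / 8 = 0.0163.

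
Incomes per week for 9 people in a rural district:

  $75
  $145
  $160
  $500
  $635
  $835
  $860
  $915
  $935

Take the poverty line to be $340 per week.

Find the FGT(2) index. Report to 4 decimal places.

0.1352

Below z: $75, $145, $160 (q = 3 of N = 9).
Normalized shortfalls: (340−75)/340 = 0.7794; (340−145)/340 = 0.5735; (340−160)/340 = 0.5294.
Squared: 0.6075; 0.3289; 0.2803.
Sum = 1.216696; P₂ = 1.216696 / 9 = 0.1352.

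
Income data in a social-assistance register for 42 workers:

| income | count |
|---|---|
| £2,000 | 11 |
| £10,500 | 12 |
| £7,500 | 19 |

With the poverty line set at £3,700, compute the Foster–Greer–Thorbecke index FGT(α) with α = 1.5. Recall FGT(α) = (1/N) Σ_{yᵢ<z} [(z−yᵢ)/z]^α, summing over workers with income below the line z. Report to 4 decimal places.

Incomes under z: 11×£2,000 (q = 11 of N = 42).
Gap ratios (z−y)/z: (3700−2000)/3700 = 0.4595 (×11).
Raised to α = 1.5: 0.31144 (×11).
Sum = 3.425812; FGT(1.5) = 3.425812 / 42 = 0.0816.

0.0816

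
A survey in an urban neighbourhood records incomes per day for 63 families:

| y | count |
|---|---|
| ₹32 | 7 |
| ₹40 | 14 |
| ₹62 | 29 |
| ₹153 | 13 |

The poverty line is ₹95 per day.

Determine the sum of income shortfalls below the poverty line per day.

Below z: 7×₹32, 14×₹40, 29×₹62 (q = 50 of N = 63).
Individual gaps: 7×(95−32) = 441; 14×(95−40) = 770; 29×(95−62) = 957.
Aggregate gap = ₹2,168.

₹2,168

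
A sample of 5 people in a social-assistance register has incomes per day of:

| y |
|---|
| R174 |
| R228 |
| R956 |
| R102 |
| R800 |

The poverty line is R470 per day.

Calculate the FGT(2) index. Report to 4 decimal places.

Below z: R102, R174, R228 (q = 3 of N = 5).
Gap ratios (z−y)/z: (470−102)/470 = 0.7830; (470−174)/470 = 0.6298; (470−228)/470 = 0.5149.
Squared: 0.6131; 0.3966; 0.2651.
Sum = 1.274803; P₂ = 1.274803 / 5 = 0.2550.

0.2550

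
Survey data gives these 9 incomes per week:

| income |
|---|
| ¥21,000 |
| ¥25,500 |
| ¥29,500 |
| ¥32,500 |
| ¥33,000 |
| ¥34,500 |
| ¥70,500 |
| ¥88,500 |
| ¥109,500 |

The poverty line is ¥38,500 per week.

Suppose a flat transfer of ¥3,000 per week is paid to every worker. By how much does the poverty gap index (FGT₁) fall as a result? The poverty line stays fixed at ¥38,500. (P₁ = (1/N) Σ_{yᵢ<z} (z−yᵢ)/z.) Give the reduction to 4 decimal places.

Before: below the line — ¥21,000, ¥25,500, ¥29,500, ¥32,500, ¥33,000, ¥34,500; poverty gap index (FGT₁) = 0.158730.
After the ¥3,000 transfer: below the line — ¥24,000, ¥28,500, ¥32,500, ¥35,500, ¥36,000, ¥37,500; poverty gap index (FGT₁) = 0.106782.
Reduction = 0.158730 − 0.106782 = 0.0519.

0.0519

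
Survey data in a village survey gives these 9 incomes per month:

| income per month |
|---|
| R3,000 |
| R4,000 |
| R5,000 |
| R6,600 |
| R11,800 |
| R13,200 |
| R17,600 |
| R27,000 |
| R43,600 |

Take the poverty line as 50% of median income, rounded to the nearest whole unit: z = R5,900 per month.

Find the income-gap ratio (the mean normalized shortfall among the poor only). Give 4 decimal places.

Below the line: R3,000, R4,000, R5,000 (q = 3 of N = 9).
Shortfall ratios (z−y)/z: 0.4915, 0.3220, 0.1525; sum = 0.966102.
I averages over the q = 3 poor units only: 0.966102 / 3 = 0.3220.

0.3220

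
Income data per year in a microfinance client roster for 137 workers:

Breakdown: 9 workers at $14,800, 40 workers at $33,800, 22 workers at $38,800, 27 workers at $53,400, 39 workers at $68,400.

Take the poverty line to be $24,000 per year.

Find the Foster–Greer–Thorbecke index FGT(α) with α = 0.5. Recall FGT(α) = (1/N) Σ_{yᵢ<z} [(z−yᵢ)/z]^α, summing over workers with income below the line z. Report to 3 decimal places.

0.041

Below z: 9×$14,800 (q = 9 of N = 137).
Gap ratios (z−y)/z: (24000−14800)/24000 = 0.3833 (×9).
Raised to α = 0.5: 0.61914 (×9).
Sum = 5.572253; FGT(0.5) = 5.572253 / 137 = 0.041.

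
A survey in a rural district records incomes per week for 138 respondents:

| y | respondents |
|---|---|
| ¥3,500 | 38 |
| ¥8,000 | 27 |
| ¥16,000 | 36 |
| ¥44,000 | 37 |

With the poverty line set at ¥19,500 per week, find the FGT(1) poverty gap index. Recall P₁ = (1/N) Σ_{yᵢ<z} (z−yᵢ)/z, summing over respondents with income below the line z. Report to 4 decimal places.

Poor units: 38×¥3,500, 27×¥8,000, 36×¥16,000 (q = 101 of N = 138).
Gap ratios (z−y)/z: (19500−3500)/19500 = 0.8205 (×38); (19500−8000)/19500 = 0.5897 (×27); (19500−16000)/19500 = 0.1795 (×36).
Σ = 53.564103. Dividing by the full population N = 138 gives P₁ = 0.3881.

0.3881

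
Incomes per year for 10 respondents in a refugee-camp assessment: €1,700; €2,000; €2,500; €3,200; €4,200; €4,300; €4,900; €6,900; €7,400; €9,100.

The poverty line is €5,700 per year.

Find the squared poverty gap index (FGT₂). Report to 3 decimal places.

Below the line: €1,700, €2,000, €2,500, €3,200, €4,200, €4,300, €4,900 (q = 7 of N = 10).
Gap ratios (z−y)/z: (5700−1700)/5700 = 0.7018; (5700−2000)/5700 = 0.6491; (5700−2500)/5700 = 0.5614; (5700−3200)/5700 = 0.4386; (5700−4200)/5700 = 0.2632; (5700−4300)/5700 = 0.2456; (5700−4900)/5700 = 0.1404.
Squared: 0.4925; 0.4214; 0.3152; 0.1924; 0.0693; 0.0603; 0.0197.
Sum = 1.570637; P₂ = 1.570637 / 10 = 0.157.

0.157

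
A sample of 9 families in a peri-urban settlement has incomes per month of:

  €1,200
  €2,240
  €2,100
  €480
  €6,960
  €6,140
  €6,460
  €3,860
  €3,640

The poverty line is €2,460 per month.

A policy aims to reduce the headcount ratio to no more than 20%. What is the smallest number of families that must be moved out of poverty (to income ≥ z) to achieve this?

Currently q = 4 of N = 9 are below the line (H = 0.444).
A headcount ratio of at most 20% allows at most ⌊0.20 × 9⌋ = 1 poor families.
So at least 4 − 1 = 3 must be lifted.

3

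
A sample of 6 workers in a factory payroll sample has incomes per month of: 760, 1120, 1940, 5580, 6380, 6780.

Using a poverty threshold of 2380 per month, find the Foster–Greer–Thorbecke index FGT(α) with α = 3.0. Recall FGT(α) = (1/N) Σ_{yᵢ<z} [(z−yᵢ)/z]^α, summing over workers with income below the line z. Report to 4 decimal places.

Below z: 760, 1120, 1940 (q = 3 of N = 6).
Gap ratios (z−y)/z: (2380−760)/2380 = 0.6807; (2380−1120)/2380 = 0.5294; (2380−1940)/2380 = 0.1849.
Raised to α = 3.0: 0.31537; 0.14838; 0.00632.
Sum = 0.470066; FGT(3.0) = 0.470066 / 6 = 0.0783.

0.0783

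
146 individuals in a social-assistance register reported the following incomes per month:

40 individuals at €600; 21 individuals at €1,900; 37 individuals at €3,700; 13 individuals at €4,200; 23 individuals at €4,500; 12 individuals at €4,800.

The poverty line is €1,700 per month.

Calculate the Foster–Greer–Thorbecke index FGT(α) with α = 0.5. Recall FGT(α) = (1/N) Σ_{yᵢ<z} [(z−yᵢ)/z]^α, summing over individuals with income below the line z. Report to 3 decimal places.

0.220

Below the line: 40×€600 (q = 40 of N = 146).
Gap ratios (z−y)/z: (1700−600)/1700 = 0.6471 (×40).
Raised to α = 0.5: 0.80440 (×40).
Sum = 32.175987; FGT(0.5) = 32.175987 / 146 = 0.220.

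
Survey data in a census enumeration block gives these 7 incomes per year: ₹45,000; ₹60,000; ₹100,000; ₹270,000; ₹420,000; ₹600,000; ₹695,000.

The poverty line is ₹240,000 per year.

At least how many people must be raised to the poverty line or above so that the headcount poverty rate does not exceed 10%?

3

3 of the 7 people are poor, so H = 3/7 = 0.429.
A headcount ratio of at most 10% allows at most ⌊0.10 × 7⌋ = 0 poor people.
So at least 3 − 0 = 3 must be lifted.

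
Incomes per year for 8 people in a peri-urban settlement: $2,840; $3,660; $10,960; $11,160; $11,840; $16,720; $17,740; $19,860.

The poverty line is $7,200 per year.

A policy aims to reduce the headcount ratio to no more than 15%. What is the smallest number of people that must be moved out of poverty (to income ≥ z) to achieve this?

2 of the 8 people are poor, so H = 2/8 = 0.250.
A headcount ratio of at most 15% allows at most ⌊0.15 × 8⌋ = 1 poor people.
So at least 2 − 1 = 1 must be lifted.

1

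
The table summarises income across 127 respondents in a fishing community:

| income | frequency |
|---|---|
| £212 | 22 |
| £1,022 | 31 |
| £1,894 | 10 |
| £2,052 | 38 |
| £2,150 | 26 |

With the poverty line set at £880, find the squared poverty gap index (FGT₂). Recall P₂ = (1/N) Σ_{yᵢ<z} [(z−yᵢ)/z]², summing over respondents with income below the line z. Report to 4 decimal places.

Below the line: 22×£212 (q = 22 of N = 127).
Normalized shortfalls: (880−212)/880 = 0.7591 (×22).
Squared: 0.5762 (×22).
Sum = 12.676818; P₂ = 12.676818 / 127 = 0.0998.

0.0998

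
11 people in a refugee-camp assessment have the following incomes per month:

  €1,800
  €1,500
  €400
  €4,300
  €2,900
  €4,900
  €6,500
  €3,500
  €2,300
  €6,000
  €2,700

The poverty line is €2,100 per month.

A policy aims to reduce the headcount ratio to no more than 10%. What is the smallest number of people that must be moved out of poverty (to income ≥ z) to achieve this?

Currently q = 3 of N = 11 are below the line (H = 0.273).
A headcount ratio of at most 10% allows at most ⌊0.10 × 11⌋ = 1 poor people.
So at least 3 − 1 = 2 must be lifted.

2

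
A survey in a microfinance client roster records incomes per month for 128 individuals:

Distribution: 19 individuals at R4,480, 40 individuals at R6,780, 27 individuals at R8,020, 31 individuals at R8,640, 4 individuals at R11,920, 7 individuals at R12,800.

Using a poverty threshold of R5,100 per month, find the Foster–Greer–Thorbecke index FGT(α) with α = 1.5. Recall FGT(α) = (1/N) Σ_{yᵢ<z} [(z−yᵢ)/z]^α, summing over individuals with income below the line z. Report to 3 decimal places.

0.006

Below the line: 19×R4,480 (q = 19 of N = 128).
Normalized shortfalls: (5100−4480)/5100 = 0.1216 (×19).
Raised to α = 1.5: 0.04239 (×19).
Sum = 0.805352; FGT(1.5) = 0.805352 / 128 = 0.006.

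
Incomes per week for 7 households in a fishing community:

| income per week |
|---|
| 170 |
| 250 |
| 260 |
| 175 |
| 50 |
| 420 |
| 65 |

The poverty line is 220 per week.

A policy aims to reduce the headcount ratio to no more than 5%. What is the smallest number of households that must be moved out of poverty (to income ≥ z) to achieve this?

4

Currently q = 4 of N = 7 are below the line (H = 0.571).
A headcount ratio of at most 5% allows at most ⌊0.05 × 7⌋ = 0 poor households.
So at least 4 − 0 = 4 must be lifted.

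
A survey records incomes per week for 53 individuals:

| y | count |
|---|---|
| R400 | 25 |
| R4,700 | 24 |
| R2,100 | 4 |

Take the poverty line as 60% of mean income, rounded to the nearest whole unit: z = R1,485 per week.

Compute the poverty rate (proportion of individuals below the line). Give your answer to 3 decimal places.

0.472

25 of the 53 individuals have income below R1,485.
H = 25/53 = 0.472.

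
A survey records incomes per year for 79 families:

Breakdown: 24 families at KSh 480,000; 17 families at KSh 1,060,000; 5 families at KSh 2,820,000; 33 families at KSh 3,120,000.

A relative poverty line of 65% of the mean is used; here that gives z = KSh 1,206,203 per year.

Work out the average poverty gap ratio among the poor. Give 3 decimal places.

0.403

Poor units: 24×KSh 480,000, 17×KSh 1,060,000 (q = 41 of N = 79).
Relative gaps: 0.6021 (×24), 0.1212 (×17); sum = 16.509927.
The income-gap ratio divides by q (the poor only): 16.509927 / 41 = 0.403.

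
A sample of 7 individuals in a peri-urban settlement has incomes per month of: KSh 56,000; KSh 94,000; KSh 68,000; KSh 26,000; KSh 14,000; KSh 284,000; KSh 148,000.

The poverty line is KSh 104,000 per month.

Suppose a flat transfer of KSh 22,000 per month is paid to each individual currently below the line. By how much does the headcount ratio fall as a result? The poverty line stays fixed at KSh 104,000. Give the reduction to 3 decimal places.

0.143

Before: below the line — KSh 14,000, KSh 26,000, KSh 56,000, KSh 68,000, KSh 94,000; headcount ratio = 0.71429.
After the KSh 22,000 transfer: below the line — KSh 36,000, KSh 48,000, KSh 78,000, KSh 90,000; headcount ratio = 0.57143.
Reduction = 0.71429 − 0.57143 = 0.143.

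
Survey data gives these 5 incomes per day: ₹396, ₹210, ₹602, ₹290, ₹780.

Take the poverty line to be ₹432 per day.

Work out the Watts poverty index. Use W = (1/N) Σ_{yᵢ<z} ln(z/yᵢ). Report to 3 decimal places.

Poor units: ₹210, ₹290, ₹396 (q = 3 of N = 5).
Log shortfalls: ln(432/210) = 0.7213; ln(432/290) = 0.3985; ln(432/396) = 0.0870.
W = 1.206874 / 5 = 0.241.

0.241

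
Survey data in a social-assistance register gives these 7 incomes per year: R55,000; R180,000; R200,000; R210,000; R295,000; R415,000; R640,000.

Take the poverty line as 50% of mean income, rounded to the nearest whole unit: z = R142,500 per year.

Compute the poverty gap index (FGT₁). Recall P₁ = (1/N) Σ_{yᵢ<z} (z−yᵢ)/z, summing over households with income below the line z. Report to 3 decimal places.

Poor units: R55,000 (q = 1 of N = 7).
Normalized shortfalls: (142500−55000)/142500 = 0.6140.
Sum of shortfalls = 0.614035; P₁ averages over all N: 0.614035 / 7 = 0.088.

0.088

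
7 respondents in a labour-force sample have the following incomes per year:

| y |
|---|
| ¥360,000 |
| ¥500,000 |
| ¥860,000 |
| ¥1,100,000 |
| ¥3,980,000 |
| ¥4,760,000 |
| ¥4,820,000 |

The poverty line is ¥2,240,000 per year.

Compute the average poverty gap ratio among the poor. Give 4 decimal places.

Below the line: ¥360,000, ¥500,000, ¥860,000, ¥1,100,000 (q = 4 of N = 7).
Shortfall ratios (z−y)/z: 0.8393, 0.7768, 0.6161, 0.5089; sum = 2.741071.
I averages over the q = 4 poor units only: 2.741071 / 4 = 0.6853.

0.6853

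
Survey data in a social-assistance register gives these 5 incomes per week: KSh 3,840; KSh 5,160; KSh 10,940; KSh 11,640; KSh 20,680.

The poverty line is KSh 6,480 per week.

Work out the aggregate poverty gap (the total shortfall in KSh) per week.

Poor units: KSh 3,840, KSh 5,160 (q = 2 of N = 5).
Individual gaps: 6480−3840 = 2640; 6480−5160 = 1320.
Aggregate gap = KSh 3,960.

KSh 3,960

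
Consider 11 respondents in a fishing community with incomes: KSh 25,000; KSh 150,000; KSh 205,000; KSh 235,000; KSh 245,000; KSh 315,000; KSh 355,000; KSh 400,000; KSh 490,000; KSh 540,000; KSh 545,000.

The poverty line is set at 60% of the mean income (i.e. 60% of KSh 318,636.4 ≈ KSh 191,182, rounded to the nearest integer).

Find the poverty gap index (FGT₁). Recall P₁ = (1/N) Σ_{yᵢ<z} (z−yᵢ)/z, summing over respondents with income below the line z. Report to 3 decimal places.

Incomes under z: KSh 25,000, KSh 150,000 (q = 2 of N = 11).
Shortfall ratios: (191182−25000)/191182 = 0.8692; (191182−150000)/191182 = 0.2154.
Sum of shortfalls = 1.084642; P₁ averages over all N: 1.084642 / 11 = 0.099.

0.099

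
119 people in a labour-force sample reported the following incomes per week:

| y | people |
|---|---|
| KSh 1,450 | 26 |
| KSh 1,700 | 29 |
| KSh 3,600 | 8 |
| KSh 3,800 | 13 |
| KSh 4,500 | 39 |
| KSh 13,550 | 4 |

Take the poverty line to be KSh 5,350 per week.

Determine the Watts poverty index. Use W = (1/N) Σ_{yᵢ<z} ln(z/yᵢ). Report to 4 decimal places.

Below the line: 26×KSh 1,450, 29×KSh 1,700, 8×KSh 3,600, 13×KSh 3,800, 39×KSh 4,500 (q = 115 of N = 119).
Log gaps: ln(5350/1450) = 1.3055 (×26); ln(5350/1700) = 1.1465 (×29); ln(5350/3600) = 0.3962 (×8); ln(5350/3800) = 0.3421 (×13); ln(5350/4500) = 0.1730 (×39).
W = 81.555730 / 119 = 0.6853.

0.6853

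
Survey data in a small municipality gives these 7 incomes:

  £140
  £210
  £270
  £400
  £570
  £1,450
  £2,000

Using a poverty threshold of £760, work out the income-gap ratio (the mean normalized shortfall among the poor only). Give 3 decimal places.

0.582

Incomes under z: £140, £210, £270, £400, £570 (q = 5 of N = 7).
Relative gaps: 0.8158, 0.7237, 0.6447, 0.4737, 0.2500; sum = 2.907895.
I averages over the q = 5 poor units only: 2.907895 / 5 = 0.582.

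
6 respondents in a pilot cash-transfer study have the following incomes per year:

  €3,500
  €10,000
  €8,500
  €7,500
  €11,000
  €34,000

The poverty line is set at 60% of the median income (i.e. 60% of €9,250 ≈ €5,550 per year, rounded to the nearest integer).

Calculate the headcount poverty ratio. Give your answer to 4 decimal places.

0.1667

1 of the 6 respondents have income below €5,550.
H = 1/6 = 0.1667.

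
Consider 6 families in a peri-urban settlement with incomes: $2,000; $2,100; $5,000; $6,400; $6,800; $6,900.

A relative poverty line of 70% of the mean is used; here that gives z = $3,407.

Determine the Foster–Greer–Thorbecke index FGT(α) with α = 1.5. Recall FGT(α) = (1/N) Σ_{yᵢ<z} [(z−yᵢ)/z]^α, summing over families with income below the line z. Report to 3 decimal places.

0.084

Below z: $2,000, $2,100 (q = 2 of N = 6).
Normalized shortfalls: (3407−2000)/3407 = 0.4130; (3407−2100)/3407 = 0.3836.
Raised to α = 1.5: 0.26539; 0.23760.
Sum = 0.502994; FGT(1.5) = 0.502994 / 6 = 0.084.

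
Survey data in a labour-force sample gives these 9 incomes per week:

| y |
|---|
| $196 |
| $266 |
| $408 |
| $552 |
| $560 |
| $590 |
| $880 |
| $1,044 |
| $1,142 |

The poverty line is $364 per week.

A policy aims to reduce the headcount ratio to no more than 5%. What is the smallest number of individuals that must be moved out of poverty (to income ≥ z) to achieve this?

2

Currently q = 2 of N = 9 are below the line (H = 0.222).
A headcount ratio of at most 5% allows at most ⌊0.05 × 9⌋ = 0 poor individuals.
So at least 2 − 0 = 2 must be lifted.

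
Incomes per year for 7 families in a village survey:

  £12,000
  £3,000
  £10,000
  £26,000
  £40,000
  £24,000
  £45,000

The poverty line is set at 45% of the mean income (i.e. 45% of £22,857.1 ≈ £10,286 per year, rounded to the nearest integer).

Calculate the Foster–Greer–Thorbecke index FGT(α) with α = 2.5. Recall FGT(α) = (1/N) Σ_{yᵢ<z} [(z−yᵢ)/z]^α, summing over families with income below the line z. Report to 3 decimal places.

Below z: £3,000, £10,000 (q = 2 of N = 7).
Normalized shortfalls: (10286−3000)/10286 = 0.7083; (10286−10000)/10286 = 0.0278.
Raised to α = 2.5: 0.42229; 0.00013.
Sum = 0.422415; FGT(2.5) = 0.422415 / 7 = 0.060.

0.060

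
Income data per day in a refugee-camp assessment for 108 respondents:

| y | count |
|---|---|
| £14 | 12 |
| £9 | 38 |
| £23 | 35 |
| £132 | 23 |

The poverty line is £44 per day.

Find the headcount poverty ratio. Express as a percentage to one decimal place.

78.7%

85 of the 108 respondents have income below £44.
H = 85/108 = 78.7%.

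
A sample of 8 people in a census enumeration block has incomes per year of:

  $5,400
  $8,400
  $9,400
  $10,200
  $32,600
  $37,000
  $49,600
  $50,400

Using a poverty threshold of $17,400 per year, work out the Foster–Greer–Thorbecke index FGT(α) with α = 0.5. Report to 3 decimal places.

0.359

Poor units: $5,400, $8,400, $9,400, $10,200 (q = 4 of N = 8).
Normalized shortfalls: (17400−5400)/17400 = 0.6897; (17400−8400)/17400 = 0.5172; (17400−9400)/17400 = 0.4598; (17400−10200)/17400 = 0.4138.
Raised to α = 0.5: 0.83045; 0.71919; 0.67806; 0.64327.
Sum = 2.870981; FGT(0.5) = 2.870981 / 8 = 0.359.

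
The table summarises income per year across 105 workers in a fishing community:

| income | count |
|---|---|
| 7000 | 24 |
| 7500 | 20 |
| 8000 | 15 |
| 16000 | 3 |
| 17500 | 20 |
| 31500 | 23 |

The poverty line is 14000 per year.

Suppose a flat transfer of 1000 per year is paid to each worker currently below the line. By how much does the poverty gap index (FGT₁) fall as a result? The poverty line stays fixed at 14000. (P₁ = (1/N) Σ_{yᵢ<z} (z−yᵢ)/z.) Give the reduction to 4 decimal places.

Before: below the line — 24×7000, 20×7500, 15×8000; poverty gap index (FGT₁) = 0.263946.
After the 1000 transfer: below the line — 24×8000, 20×8500, 15×9000; poverty gap index (FGT₁) = 0.223810.
Reduction = 0.263946 − 0.223810 = 0.0401.

0.0401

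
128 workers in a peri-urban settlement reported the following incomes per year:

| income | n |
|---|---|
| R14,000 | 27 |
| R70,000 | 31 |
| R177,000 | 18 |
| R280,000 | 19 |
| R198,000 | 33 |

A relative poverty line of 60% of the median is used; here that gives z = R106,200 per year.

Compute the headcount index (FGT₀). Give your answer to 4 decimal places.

58 of the 128 workers have income below R106,200.
H = 58/128 = 0.4531.

0.4531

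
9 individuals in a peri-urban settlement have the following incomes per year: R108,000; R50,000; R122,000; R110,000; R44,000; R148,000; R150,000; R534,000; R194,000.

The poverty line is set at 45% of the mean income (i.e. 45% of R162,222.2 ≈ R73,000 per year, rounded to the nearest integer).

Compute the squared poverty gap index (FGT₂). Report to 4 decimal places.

0.0286

Poor units: R44,000, R50,000 (q = 2 of N = 9).
Normalized shortfalls: (73000−44000)/73000 = 0.3973; (73000−50000)/73000 = 0.3151.
Squared: 0.1578; 0.0993.
Sum = 0.257084; P₂ = 0.257084 / 9 = 0.0286.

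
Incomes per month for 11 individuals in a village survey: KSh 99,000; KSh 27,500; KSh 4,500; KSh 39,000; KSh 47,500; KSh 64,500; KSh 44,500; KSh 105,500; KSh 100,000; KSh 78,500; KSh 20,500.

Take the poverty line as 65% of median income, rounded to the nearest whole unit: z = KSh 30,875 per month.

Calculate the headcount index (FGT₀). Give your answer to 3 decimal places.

0.273

3 of the 11 individuals have income below KSh 30,875.
H = 3/11 = 0.273.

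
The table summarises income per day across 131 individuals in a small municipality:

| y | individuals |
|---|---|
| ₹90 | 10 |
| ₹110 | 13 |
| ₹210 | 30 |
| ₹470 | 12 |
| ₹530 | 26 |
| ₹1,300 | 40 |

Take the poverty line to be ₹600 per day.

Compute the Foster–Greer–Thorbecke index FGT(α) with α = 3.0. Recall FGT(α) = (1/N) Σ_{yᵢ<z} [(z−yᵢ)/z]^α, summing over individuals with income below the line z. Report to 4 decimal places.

0.1651

Below the line: 10×₹90, 13×₹110, 30×₹210, 12×₹470, 26×₹530 (q = 91 of N = 131).
Relative gaps: (600−90)/600 = 0.8500 (×10); (600−110)/600 = 0.8167 (×13); (600−210)/600 = 0.6500 (×30); (600−470)/600 = 0.2167 (×12); (600−530)/600 = 0.1167 (×26).
Raised to α = 3.0: 0.61412 (×10); 0.54467 (×13); 0.27463 (×30); 0.01017 (×12); 0.00159 (×26).
Sum = 21.624069; FGT(3.0) = 21.624069 / 131 = 0.1651.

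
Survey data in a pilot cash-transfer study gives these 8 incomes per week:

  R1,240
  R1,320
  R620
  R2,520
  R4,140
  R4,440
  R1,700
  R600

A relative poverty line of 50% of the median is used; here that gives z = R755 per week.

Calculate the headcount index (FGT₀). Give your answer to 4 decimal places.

0.2500

2 of the 8 households have income below R755.
H = 2/8 = 0.2500.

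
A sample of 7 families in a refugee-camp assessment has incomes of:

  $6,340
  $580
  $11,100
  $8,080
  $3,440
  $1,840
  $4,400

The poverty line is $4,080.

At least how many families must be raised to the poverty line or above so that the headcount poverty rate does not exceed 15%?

2

Currently q = 3 of N = 7 are below the line (H = 0.429).
A headcount ratio of at most 15% allows at most ⌊0.15 × 7⌋ = 1 poor families.
So at least 3 − 1 = 2 must be lifted.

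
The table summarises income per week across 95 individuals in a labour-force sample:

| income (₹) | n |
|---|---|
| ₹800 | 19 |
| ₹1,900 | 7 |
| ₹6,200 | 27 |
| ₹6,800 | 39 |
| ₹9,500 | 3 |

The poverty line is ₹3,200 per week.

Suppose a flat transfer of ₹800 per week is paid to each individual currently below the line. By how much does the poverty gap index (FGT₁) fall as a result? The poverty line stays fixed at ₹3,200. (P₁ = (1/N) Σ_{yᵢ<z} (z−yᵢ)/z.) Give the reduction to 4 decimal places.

0.0684

Before: below the line — 19×₹800, 7×₹1,900; poverty gap index (FGT₁) = 0.179934.
After the ₹800 transfer: below the line — 19×₹1,600, 7×₹2,700; poverty gap index (FGT₁) = 0.111513.
Reduction = 0.179934 − 0.111513 = 0.0684.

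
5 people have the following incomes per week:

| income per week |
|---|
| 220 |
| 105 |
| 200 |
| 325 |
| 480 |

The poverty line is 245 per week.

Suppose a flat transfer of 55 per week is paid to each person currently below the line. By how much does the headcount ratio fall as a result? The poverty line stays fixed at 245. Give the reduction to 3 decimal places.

0.400

Before: below the line — 105, 200, 220; headcount ratio = 0.60000.
After the 55 transfer: below the line — 160; headcount ratio = 0.20000.
Reduction = 0.60000 − 0.20000 = 0.400.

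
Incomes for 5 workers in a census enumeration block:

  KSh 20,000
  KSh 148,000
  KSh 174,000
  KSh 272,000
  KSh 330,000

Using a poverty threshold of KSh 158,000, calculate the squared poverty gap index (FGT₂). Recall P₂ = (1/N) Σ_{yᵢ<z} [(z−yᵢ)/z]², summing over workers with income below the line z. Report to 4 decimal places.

Poor units: KSh 20,000, KSh 148,000 (q = 2 of N = 5).
Normalized shortfalls: (158000−20000)/158000 = 0.8734; (158000−148000)/158000 = 0.0633.
Squared: 0.7629; 0.0040.
Sum = 0.766864; P₂ = 0.766864 / 5 = 0.1534.

0.1534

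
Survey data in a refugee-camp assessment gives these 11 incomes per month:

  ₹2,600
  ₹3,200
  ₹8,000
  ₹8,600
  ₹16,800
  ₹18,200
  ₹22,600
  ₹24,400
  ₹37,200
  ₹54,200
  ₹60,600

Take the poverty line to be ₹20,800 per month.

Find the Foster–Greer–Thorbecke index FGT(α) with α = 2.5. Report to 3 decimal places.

Below z: ₹2,600, ₹3,200, ₹8,000, ₹8,600, ₹16,800, ₹18,200 (q = 6 of N = 11).
Shortfall ratios: (20800−2600)/20800 = 0.8750; (20800−3200)/20800 = 0.8462; (20800−8000)/20800 = 0.6154; (20800−8600)/20800 = 0.5865; (20800−16800)/20800 = 0.1923; (20800−18200)/20800 = 0.1250.
Raised to α = 2.5: 0.71618; 0.65860; 0.29708; 0.26348; 0.01622; 0.00552.
Sum = 1.957073; FGT(2.5) = 1.957073 / 11 = 0.178.

0.178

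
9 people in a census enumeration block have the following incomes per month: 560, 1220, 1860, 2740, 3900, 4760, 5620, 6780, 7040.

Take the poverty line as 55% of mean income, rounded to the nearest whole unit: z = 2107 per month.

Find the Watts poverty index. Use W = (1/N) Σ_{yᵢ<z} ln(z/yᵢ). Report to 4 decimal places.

0.2218

Below z: 560, 1220, 1860 (q = 3 of N = 9).
ln(z/y) terms: ln(2107/560) = 1.3251; ln(2107/1220) = 0.5464; ln(2107/1860) = 0.1247.
W = 1.996187 / 9 = 0.2218.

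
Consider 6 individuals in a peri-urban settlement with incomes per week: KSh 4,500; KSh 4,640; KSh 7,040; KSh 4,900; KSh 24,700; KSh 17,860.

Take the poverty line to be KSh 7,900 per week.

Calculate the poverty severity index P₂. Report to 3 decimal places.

0.085

Below z: KSh 4,500, KSh 4,640, KSh 4,900, KSh 7,040 (q = 4 of N = 6).
Gap ratios (z−y)/z: (7900−4500)/7900 = 0.4304; (7900−4640)/7900 = 0.4127; (7900−4900)/7900 = 0.3797; (7900−7040)/7900 = 0.1089.
Squared: 0.1852; 0.1703; 0.1442; 0.0119.
Sum = 0.511572; P₂ = 0.511572 / 6 = 0.085.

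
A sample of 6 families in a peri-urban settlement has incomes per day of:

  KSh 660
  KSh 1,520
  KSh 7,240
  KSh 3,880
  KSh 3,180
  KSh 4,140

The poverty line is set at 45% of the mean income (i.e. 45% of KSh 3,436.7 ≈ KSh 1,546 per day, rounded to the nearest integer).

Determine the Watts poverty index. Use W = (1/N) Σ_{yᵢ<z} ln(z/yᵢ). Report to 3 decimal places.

0.145

Below the line: KSh 660, KSh 1,520 (q = 2 of N = 6).
Log shortfalls: ln(1546/660) = 0.8512; ln(1546/1520) = 0.0170.
W = 0.868147 / 6 = 0.145.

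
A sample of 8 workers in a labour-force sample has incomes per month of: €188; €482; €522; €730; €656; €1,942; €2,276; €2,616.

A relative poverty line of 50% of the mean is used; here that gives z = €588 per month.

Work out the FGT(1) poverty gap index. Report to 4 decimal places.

Poor units: €188, €482, €522 (q = 3 of N = 8).
Relative gaps: (588−188)/588 = 0.6803; (588−482)/588 = 0.1803; (588−522)/588 = 0.1122.
Sum of shortfalls = 0.972789; P₁ averages over all N: 0.972789 / 8 = 0.1216.

0.1216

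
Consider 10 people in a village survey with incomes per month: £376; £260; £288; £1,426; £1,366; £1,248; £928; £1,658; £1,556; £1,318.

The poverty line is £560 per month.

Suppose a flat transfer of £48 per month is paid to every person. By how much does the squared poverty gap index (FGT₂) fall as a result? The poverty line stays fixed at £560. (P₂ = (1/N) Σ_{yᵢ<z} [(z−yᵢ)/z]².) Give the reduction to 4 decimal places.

0.0209

Before: below the line — £260, £288, £376; squared poverty gap index (FGT₂) = 0.063087.
After the £48 transfer: below the line — £308, £336, £424; squared poverty gap index (FGT₂) = 0.042148.
Reduction = 0.063087 − 0.042148 = 0.0209.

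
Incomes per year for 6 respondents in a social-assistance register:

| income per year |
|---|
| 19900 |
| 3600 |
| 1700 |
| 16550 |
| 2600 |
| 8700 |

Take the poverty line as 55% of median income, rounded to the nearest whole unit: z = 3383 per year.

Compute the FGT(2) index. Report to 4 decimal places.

Below the line: 1700, 2600 (q = 2 of N = 6).
Normalized shortfalls: (3383−1700)/3383 = 0.4975; (3383−2600)/3383 = 0.2315.
Squared: 0.2475; 0.0536.
Sum = 0.301063; P₂ = 0.301063 / 6 = 0.0502.

0.0502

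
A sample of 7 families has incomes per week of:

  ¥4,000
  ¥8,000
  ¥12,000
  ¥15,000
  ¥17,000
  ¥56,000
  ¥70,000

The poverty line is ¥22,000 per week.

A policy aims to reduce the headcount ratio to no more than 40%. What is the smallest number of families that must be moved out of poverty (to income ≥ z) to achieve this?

5 of the 7 families are poor, so H = 5/7 = 0.714.
A headcount ratio of at most 40% allows at most ⌊0.40 × 7⌋ = 2 poor families.
So at least 5 − 2 = 3 must be lifted.

3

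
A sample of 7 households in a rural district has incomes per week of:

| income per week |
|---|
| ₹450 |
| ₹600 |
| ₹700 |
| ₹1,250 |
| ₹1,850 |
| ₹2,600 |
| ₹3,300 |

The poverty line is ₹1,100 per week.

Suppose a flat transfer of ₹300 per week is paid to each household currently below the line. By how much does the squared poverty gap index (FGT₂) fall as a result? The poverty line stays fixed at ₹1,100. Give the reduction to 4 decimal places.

Before: below the line — ₹450, ₹600, ₹700; squared poverty gap index (FGT₂) = 0.098288.
After the ₹300 transfer: below the line — ₹750, ₹900, ₹1,000; squared poverty gap index (FGT₂) = 0.020366.
Reduction = 0.098288 − 0.020366 = 0.0779.

0.0779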